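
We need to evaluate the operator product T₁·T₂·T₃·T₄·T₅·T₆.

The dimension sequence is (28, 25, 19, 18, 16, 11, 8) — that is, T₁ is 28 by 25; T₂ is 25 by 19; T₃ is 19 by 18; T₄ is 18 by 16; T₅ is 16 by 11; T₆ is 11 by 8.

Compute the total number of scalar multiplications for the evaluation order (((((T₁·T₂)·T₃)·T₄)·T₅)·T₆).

(T₁·T₂): 28×25 by 25×19 → 28×19, cost 28·25·19 = 13300
((T₁·T₂)·T₃): 28×19 by 19×18 → 28×18, cost 28·19·18 = 9576; cumulative 22876
(((T₁·T₂)·T₃)·T₄): 28×18 by 18×16 → 28×16, cost 28·18·16 = 8064; cumulative 30940
((((T₁·T₂)·T₃)·T₄)·T₅): 28×16 by 16×11 → 28×11, cost 28·16·11 = 4928; cumulative 35868
(((((T₁·T₂)·T₃)·T₄)·T₅)·T₆): 28×11 by 11×8 → 28×8, cost 28·11·8 = 2464; cumulative 38332
Total: 38332 scalar multiplications.

38332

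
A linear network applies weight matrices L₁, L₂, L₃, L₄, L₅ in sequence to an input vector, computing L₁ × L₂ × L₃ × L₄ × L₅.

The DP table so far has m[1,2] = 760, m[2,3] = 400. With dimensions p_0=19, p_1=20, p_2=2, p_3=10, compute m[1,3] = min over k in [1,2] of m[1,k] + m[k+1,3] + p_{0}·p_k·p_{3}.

1140

m[1,3] = min over k∈[1,2] of m[1,k]+m[k+1,3]+p_{0}·p_k·p_{3}.
k=1: 0 + 400 + 19·20·10 = 4200; k=2: 760 + 0 + 19·2·10 = 1140.
Minimum: 1140 at k=2.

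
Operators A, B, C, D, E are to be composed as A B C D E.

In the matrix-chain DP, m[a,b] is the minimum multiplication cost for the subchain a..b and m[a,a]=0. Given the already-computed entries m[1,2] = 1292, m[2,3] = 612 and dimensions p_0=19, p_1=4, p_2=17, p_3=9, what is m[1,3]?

1296

m[1,3] = min over k∈[1,2] of m[1,k]+m[k+1,3]+p_{0}·p_k·p_{3}.
k=1: 0 + 612 + 19·4·9 = 1296; k=2: 1292 + 0 + 19·17·9 = 4199.
Minimum: 1296 at k=1.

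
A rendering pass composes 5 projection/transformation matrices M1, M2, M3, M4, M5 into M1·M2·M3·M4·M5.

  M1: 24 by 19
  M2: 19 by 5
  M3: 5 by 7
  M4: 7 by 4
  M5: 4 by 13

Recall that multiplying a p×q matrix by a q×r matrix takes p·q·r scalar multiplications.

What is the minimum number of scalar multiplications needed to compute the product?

3592

Adjacent pairs: M1M2 = 24·19·5 = 2280; M2M3 = 19·5·7 = 665; M3M4 = 5·7·4 = 140; M4M5 = 7·4·13 = 364.
Length 3: M1..M3: k=1: 0+665+24·19·7=3857; k=2: 2280+0+24·5·7=3120 → min 3120 | M2..M4: k=2: 0+140+19·5·4=520; k=3: 665+0+19·7·4=1197 → min 520 | M3..M5: k=3: 0+364+5·7·13=819; k=4: 140+0+5·4·13=400 → min 400.
Length 4: M1..M4: k=1: 0+520+24·19·4=2344; k=2: 2280+140+24·5·4=2900; k=3: 3120+0+24·7·4=3792 → min 2344 | M2..M5: k=2: 0+400+19·5·13=1635; k=3: 665+364+19·7·13=2758; k=4: 520+0+19·4·13=1508 → min 1508.
Length 5: M1..M5: k=1: 0+1508+24·19·13=7436; k=2: 2280+400+24·5·13=4240; k=3: 3120+364+24·7·13=5668; k=4: 2344+0+24·4·13=3592 → min 3592.
Optimal order: ((M1·(M2·(M3·M4)))·M5) with cost 3592.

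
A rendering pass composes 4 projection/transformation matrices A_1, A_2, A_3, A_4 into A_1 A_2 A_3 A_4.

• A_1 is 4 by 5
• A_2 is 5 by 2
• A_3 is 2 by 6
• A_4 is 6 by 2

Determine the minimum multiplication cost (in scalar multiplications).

80

Adjacent pairs: A_1A_2 = 4·5·2 = 40; A_2A_3 = 5·2·6 = 60; A_3A_4 = 2·6·2 = 24.
Length 3: A_1..A_3: k=1: 0+60+4·5·6=180; k=2: 40+0+4·2·6=88 → min 88 | A_2..A_4: k=2: 0+24+5·2·2=44; k=3: 60+0+5·6·2=120 → min 44.
Length 4: A_1..A_4: k=1: 0+44+4·5·2=84; k=2: 40+24+4·2·2=80; k=3: 88+0+4·6·2=136 → min 80.
Optimal order: ((A_1 A_2) (A_3 A_4)) with cost 80.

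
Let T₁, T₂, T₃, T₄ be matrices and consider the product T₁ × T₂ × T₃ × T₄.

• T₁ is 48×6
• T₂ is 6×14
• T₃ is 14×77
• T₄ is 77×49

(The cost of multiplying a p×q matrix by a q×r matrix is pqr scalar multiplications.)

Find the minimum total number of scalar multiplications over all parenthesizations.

Adjacent pairs: T₁T₂ = 48·6·14 = 4032; T₂T₃ = 6·14·77 = 6468; T₃T₄ = 14·77·49 = 52822.
Length 3: T₁..T₃: k=1: 0+6468+48·6·77=28644; k=2: 4032+0+48·14·77=55776 → min 28644 | T₂..T₄: k=2: 0+52822+6·14·49=56938; k=3: 6468+0+6·77·49=29106 → min 29106.
Length 4: T₁..T₄: k=1: 0+29106+48·6·49=43218; k=2: 4032+52822+48·14·49=89782; k=3: 28644+0+48·77·49=209748 → min 43218.
Optimal order: (T₁ × ((T₂ × T₃) × T₄)) with cost 43218.

43218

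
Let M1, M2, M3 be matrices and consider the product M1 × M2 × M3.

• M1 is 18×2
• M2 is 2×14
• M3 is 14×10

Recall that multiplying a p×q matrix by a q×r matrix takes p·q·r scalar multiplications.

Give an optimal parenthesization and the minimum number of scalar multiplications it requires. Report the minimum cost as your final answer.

(M1 × (M2 × M3)): cost 640.
((M1 × M2) × M3): cost 3024.
Optimal: (M1 × (M2 × M3)) with cost 640.

640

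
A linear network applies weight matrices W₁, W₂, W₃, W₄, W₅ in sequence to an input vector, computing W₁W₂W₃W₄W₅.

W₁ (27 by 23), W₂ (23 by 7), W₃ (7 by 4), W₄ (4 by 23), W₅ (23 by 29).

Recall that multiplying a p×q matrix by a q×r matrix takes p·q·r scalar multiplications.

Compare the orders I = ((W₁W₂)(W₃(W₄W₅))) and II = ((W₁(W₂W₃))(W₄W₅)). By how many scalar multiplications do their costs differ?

4380

Order I = ((W₁W₂)(W₃(W₄W₅))): (W₁W₂): 27×23 by 23×7 → 27×7, cost 27·23·7 = 4347; (W₄W₅): 4×23 by 23×29 → 4×29, cost 4·23·29 = 2668; (W₃(W₄W₅)): 7×4 by 4×29 → 7×29, cost 7·4·29 = 812; cumulative 3480; ((W₁W₂)(W₃(W₄W₅))): 27×7 by 7×29 → 27×29, cost 27·7·29 = 5481; cumulative 13308. Total 13308.
Order II = ((W₁(W₂W₃))(W₄W₅)): (W₂W₃): 23×7 by 7×4 → 23×4, cost 23·7·4 = 644; (W₁(W₂W₃)): 27×23 by 23×4 → 27×4, cost 27·23·4 = 2484; cumulative 3128; (W₄W₅): 4×23 by 23×29 → 4×29, cost 4·23·29 = 2668; ((W₁(W₂W₃))(W₄W₅)): 27×4 by 4×29 → 27×29, cost 27·4·29 = 3132; cumulative 8928. Total 8928.
Difference: |13308 − 8928| = 4380.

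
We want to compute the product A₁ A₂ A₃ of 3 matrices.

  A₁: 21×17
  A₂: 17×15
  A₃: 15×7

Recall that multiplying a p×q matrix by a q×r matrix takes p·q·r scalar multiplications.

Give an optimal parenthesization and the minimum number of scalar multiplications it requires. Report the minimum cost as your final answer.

4284

(A₁ (A₂ A₃)): cost 4284.
((A₁ A₂) A₃): cost 7560.
Optimal: (A₁ (A₂ A₃)) with cost 4284.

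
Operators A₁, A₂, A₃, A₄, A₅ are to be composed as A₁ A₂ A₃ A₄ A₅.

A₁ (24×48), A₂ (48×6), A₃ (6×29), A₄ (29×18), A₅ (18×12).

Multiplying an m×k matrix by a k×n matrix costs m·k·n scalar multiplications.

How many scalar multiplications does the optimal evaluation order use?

13068

Adjacent pairs: A₁A₂ = 24·48·6 = 6912; A₂A₃ = 48·6·29 = 8352; A₃A₄ = 6·29·18 = 3132; A₄A₅ = 29·18·12 = 6264.
Length 3: A₁..A₃: k=1: 0+8352+24·48·29=41760; k=2: 6912+0+24·6·29=11088 → min 11088 | A₂..A₄: k=2: 0+3132+48·6·18=8316; k=3: 8352+0+48·29·18=33408 → min 8316 | A₃..A₅: k=3: 0+6264+6·29·12=8352; k=4: 3132+0+6·18·12=4428 → min 4428.
Length 4: A₁..A₄: k=1: 0+8316+24·48·18=29052; k=2: 6912+3132+24·6·18=12636; k=3: 11088+0+24·29·18=23616 → min 12636 | A₂..A₅: k=2: 0+4428+48·6·12=7884; k=3: 8352+6264+48·29·12=31320; k=4: 8316+0+48·18·12=18684 → min 7884.
Length 5: A₁..A₅: k=1: 0+7884+24·48·12=21708; k=2: 6912+4428+24·6·12=13068; k=3: 11088+6264+24·29·12=25704; k=4: 12636+0+24·18·12=17820 → min 13068.
Optimal order: ((A₁ A₂) ((A₃ A₄) A₅)) with cost 13068.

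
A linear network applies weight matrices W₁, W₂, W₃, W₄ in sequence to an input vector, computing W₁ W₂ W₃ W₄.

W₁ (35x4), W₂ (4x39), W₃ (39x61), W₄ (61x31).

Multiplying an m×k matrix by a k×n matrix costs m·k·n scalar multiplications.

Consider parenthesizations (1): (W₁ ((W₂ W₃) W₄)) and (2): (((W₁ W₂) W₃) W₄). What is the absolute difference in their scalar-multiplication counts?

133490

Order (1) = (W₁ ((W₂ W₃) W₄)): (W₂ W₃): 4×39 by 39×61 → 4×61, cost 4·39·61 = 9516; ((W₂ W₃) W₄): 4×61 by 61×31 → 4×31, cost 4·61·31 = 7564; cumulative 17080; (W₁ ((W₂ W₃) W₄)): 35×4 by 4×31 → 35×31, cost 35·4·31 = 4340; cumulative 21420. Total 21420.
Order (2) = (((W₁ W₂) W₃) W₄): (W₁ W₂): 35×4 by 4×39 → 35×39, cost 35·4·39 = 5460; ((W₁ W₂) W₃): 35×39 by 39×61 → 35×61, cost 35·39·61 = 83265; cumulative 88725; (((W₁ W₂) W₃) W₄): 35×61 by 61×31 → 35×31, cost 35·61·31 = 66185; cumulative 154910. Total 154910.
Difference: |21420 − 154910| = 133490.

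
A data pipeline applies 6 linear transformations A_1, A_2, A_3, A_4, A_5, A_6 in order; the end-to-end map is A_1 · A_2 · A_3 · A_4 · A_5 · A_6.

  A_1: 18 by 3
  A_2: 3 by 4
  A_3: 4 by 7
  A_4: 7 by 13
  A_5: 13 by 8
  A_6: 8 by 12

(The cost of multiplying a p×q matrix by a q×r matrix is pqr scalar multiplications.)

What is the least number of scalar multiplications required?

Adjacent pairs: A_1A_2 = 18·3·4 = 216; A_2A_3 = 3·4·7 = 84; A_3A_4 = 4·7·13 = 364; A_4A_5 = 7·13·8 = 728; A_5A_6 = 13·8·12 = 1248.
Length 3: A_1..A_3: k=1: 0+84+18·3·7=462; k=2: 216+0+18·4·7=720 → min 462 | A_2..A_4: k=2: 0+364+3·4·13=520; k=3: 84+0+3·7·13=357 → min 357 | A_3..A_5: k=3: 0+728+4·7·8=952; k=4: 364+0+4·13·8=780 → min 780 | A_4..A_6: k=4: 0+1248+7·13·12=2340; k=5: 728+0+7·8·12=1400 → min 1400.
Length 4: A_1..A_4: k=1: 0+357+18·3·13=1059; k=2: 216+364+18·4·13=1516; k=3: 462+0+18·7·13=2100 → min 1059 | A_2..A_5: k=2: 0+780+3·4·8=876; k=3: 84+728+3·7·8=980; k=4: 357+0+3·13·8=669 → min 669 | A_3..A_6: k=3: 0+1400+4·7·12=1736; k=4: 364+1248+4·13·12=2236; k=5: 780+0+4·8·12=1164 → min 1164.
Length 5: A_1..A_5: k=1: 0+669+18·3·8=1101; k=2: 216+780+18·4·8=1572; k=3: 462+728+18·7·8=2198; k=4: 1059+0+18·13·8=2931 → min 1101 | A_2..A_6: k=2: 0+1164+3·4·12=1308; k=3: 84+1400+3·7·12=1736; k=4: 357+1248+3·13·12=2073; k=5: 669+0+3·8·12=957 → min 957.
Length 6: A_1..A_6: k=1: 0+957+18·3·12=1605; k=2: 216+1164+18·4·12=2244; k=3: 462+1400+18·7·12=3374; k=4: 1059+1248+18·13·12=5115; k=5: 1101+0+18·8·12=2829 → min 1605.
Optimal order: (A_1 · ((((A_2 · A_3) · A_4) · A_5) · A_6)) with cost 1605.

1605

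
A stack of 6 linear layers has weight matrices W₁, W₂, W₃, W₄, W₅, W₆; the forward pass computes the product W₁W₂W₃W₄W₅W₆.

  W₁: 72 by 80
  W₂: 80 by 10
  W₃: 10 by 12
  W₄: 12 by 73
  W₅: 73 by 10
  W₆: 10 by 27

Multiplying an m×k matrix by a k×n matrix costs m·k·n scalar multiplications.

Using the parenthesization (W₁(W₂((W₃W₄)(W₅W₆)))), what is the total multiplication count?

(W₃W₄): 10×12 by 12×73 → 10×73, cost 10·12·73 = 8760
(W₅W₆): 73×10 by 10×27 → 73×27, cost 73·10·27 = 19710
((W₃W₄)(W₅W₆)): 10×73 by 73×27 → 10×27, cost 10·73·27 = 19710; cumulative 48180
(W₂((W₃W₄)(W₅W₆))): 80×10 by 10×27 → 80×27, cost 80·10·27 = 21600; cumulative 69780
(W₁(W₂((W₃W₄)(W₅W₆)))): 72×80 by 80×27 → 72×27, cost 72·80·27 = 155520; cumulative 225300
Total: 225300 scalar multiplications.

225300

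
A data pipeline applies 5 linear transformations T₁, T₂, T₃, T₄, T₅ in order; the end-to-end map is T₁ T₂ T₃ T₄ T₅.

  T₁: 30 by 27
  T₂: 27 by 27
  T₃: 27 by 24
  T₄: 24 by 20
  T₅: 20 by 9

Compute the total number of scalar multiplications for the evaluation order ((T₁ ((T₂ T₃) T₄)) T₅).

(T₂ T₃): 27×27 by 27×24 → 27×24, cost 27·27·24 = 17496
((T₂ T₃) T₄): 27×24 by 24×20 → 27×20, cost 27·24·20 = 12960; cumulative 30456
(T₁ ((T₂ T₃) T₄)): 30×27 by 27×20 → 30×20, cost 30·27·20 = 16200; cumulative 46656
((T₁ ((T₂ T₃) T₄)) T₅): 30×20 by 20×9 → 30×9, cost 30·20·9 = 5400; cumulative 52056
Total: 52056 scalar multiplications.

52056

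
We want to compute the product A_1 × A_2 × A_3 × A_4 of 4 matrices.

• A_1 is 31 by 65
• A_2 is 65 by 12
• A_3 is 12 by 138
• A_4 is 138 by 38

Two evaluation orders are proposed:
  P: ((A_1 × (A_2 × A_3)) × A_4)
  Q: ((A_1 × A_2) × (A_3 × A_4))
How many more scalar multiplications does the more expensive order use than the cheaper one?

447030

Order P = ((A_1 × (A_2 × A_3)) × A_4): (A_2 × A_3): 65×12 by 12×138 → 65×138, cost 65·12·138 = 107640; (A_1 × (A_2 × A_3)): 31×65 by 65×138 → 31×138, cost 31·65·138 = 278070; cumulative 385710; ((A_1 × (A_2 × A_3)) × A_4): 31×138 by 138×38 → 31×38, cost 31·138·38 = 162564; cumulative 548274. Total 548274.
Order Q = ((A_1 × A_2) × (A_3 × A_4)): (A_1 × A_2): 31×65 by 65×12 → 31×12, cost 31·65·12 = 24180; (A_3 × A_4): 12×138 by 138×38 → 12×38, cost 12·138·38 = 62928; ((A_1 × A_2) × (A_3 × A_4)): 31×12 by 12×38 → 31×38, cost 31·12·38 = 14136; cumulative 101244. Total 101244.
Difference: |548274 − 101244| = 447030.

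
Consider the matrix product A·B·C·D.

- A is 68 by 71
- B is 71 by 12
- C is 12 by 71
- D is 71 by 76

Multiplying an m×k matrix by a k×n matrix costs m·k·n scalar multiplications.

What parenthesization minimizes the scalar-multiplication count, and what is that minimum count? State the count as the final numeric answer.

Adjacent pairs: AB = 68·71·12 = 57936; BC = 71·12·71 = 60492; CD = 12·71·76 = 64752.
Length 3: A..C: k=1: 0+60492+68·71·71=403280; k=2: 57936+0+68·12·71=115872 → min 115872 | B..D: k=2: 0+64752+71·12·76=129504; k=3: 60492+0+71·71·76=443608 → min 129504.
Length 4: A..D: k=1: 0+129504+68·71·76=496432; k=2: 57936+64752+68·12·76=184704; k=3: 115872+0+68·71·76=482800 → min 184704.
Optimal parenthesization: ((A·B)·(C·D)) with cost 184704.

184704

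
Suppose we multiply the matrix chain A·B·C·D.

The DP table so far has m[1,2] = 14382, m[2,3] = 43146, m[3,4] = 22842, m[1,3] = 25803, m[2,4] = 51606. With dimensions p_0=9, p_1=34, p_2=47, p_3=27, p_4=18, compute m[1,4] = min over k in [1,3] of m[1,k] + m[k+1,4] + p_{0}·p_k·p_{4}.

m[1,4] = min over k∈[1,3] of m[1,k]+m[k+1,4]+p_{0}·p_k·p_{4}.
k=1: 0 + 51606 + 9·34·18 = 57114; k=2: 14382 + 22842 + 9·47·18 = 44838; k=3: 25803 + 0 + 9·27·18 = 30177.
Minimum: 30177 at k=3.

30177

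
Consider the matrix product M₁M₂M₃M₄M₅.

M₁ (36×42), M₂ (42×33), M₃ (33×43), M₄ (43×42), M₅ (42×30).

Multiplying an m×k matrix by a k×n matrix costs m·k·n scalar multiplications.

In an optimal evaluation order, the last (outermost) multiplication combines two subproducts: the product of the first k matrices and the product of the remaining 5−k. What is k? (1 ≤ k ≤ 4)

2

Adjacent pairs: M₁M₂ = 36·42·33 = 49896; M₂M₃ = 42·33·43 = 59598; M₃M₄ = 33·43·42 = 59598; M₄M₅ = 43·42·30 = 54180.
Length 3: M₁..M₃: k=1: 0+59598+36·42·43=124614; k=2: 49896+0+36·33·43=100980 → min 100980 | M₂..M₄: k=2: 0+59598+42·33·42=117810; k=3: 59598+0+42·43·42=135450 → min 117810 | M₃..M₅: k=3: 0+54180+33·43·30=96750; k=4: 59598+0+33·42·30=101178 → min 96750.
Length 4: M₁..M₄: k=1: 0+117810+36·42·42=181314; k=2: 49896+59598+36·33·42=159390; k=3: 100980+0+36·43·42=165996 → min 159390 | M₂..M₅: k=2: 0+96750+42·33·30=138330; k=3: 59598+54180+42·43·30=167958; k=4: 117810+0+42·42·30=170730 → min 138330.
Top-level splits: k=1: (M₁..M₁)·(M₂..M₅) → 0+138330+36·42·30 = 183690; k=2: (M₁..M₂)·(M₃..M₅) → 49896+96750+36·33·30 = 182286; k=3: (M₁..M₃)·(M₄..M₅) → 100980+54180+36·43·30 = 201600; k=4: (M₁..M₄)·(M₅..M₅) → 159390+0+36·42·30 = 204750.
Best split is after M₂, i.e. k = 2.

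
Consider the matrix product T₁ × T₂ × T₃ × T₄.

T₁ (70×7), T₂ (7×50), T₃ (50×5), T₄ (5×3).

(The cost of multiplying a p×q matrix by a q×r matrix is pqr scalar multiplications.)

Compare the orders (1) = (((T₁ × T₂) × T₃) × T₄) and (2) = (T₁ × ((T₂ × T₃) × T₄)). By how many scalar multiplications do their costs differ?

39725

Order (1) = (((T₁ × T₂) × T₃) × T₄): (T₁ × T₂): 70×7 by 7×50 → 70×50, cost 70·7·50 = 24500; ((T₁ × T₂) × T₃): 70×50 by 50×5 → 70×5, cost 70·50·5 = 17500; cumulative 42000; (((T₁ × T₂) × T₃) × T₄): 70×5 by 5×3 → 70×3, cost 70·5·3 = 1050; cumulative 43050. Total 43050.
Order (2) = (T₁ × ((T₂ × T₃) × T₄)): (T₂ × T₃): 7×50 by 50×5 → 7×5, cost 7·50·5 = 1750; ((T₂ × T₃) × T₄): 7×5 by 5×3 → 7×3, cost 7·5·3 = 105; cumulative 1855; (T₁ × ((T₂ × T₃) × T₄)): 70×7 by 7×3 → 70×3, cost 70·7·3 = 1470; cumulative 3325. Total 3325.
Difference: |43050 − 3325| = 39725.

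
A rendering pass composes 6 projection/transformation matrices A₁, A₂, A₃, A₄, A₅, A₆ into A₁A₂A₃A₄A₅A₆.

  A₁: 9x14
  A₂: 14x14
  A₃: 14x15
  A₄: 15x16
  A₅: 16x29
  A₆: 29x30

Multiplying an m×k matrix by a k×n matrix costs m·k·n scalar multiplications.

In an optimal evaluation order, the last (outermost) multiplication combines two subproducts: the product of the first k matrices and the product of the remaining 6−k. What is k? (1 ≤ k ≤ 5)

5

Adjacent pairs: A₁A₂ = 9·14·14 = 1764; A₂A₃ = 14·14·15 = 2940; A₃A₄ = 14·15·16 = 3360; A₄A₅ = 15·16·29 = 6960; A₅A₆ = 16·29·30 = 13920.
Length 3: A₁..A₃: k=1: 0+2940+9·14·15=4830; k=2: 1764+0+9·14·15=3654 → min 3654 | A₂..A₄: k=2: 0+3360+14·14·16=6496; k=3: 2940+0+14·15·16=6300 → min 6300 | A₃..A₅: k=3: 0+6960+14·15·29=13050; k=4: 3360+0+14·16·29=9856 → min 9856 | A₄..A₆: k=4: 0+13920+15·16·30=21120; k=5: 6960+0+15·29·30=20010 → min 20010.
Length 4: A₁..A₄: k=1: 0+6300+9·14·16=8316; k=2: 1764+3360+9·14·16=7140; k=3: 3654+0+9·15·16=5814 → min 5814 | A₂..A₅: k=2: 0+9856+14·14·29=15540; k=3: 2940+6960+14·15·29=15990; k=4: 6300+0+14·16·29=12796 → min 12796 | A₃..A₆: k=3: 0+20010+14·15·30=26310; k=4: 3360+13920+14·16·30=24000; k=5: 9856+0+14·29·30=22036 → min 22036.
Length 5: A₁..A₅: k=1: 0+12796+9·14·29=16450; k=2: 1764+9856+9·14·29=15274; k=3: 3654+6960+9·15·29=14529; k=4: 5814+0+9·16·29=9990 → min 9990 | A₂..A₆: k=2: 0+22036+14·14·30=27916; k=3: 2940+20010+14·15·30=29250; k=4: 6300+13920+14·16·30=26940; k=5: 12796+0+14·29·30=24976 → min 24976.
Top-level splits: k=1: (A₁..A₁)·(A₂..A₆) → 0+24976+9·14·30 = 28756; k=2: (A₁..A₂)·(A₃..A₆) → 1764+22036+9·14·30 = 27580; k=3: (A₁..A₃)·(A₄..A₆) → 3654+20010+9·15·30 = 27714; k=4: (A₁..A₄)·(A₅..A₆) → 5814+13920+9·16·30 = 24054; k=5: (A₁..A₅)·(A₆..A₆) → 9990+0+9·29·30 = 17820.
Best split is after A₅, i.e. k = 5.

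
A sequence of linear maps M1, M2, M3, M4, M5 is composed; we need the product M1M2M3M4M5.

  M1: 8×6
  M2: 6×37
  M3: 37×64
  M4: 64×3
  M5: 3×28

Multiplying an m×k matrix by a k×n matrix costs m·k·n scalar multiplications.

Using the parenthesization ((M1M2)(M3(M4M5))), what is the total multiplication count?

81744

(M1M2): 8×6 by 6×37 → 8×37, cost 8·6·37 = 1776
(M4M5): 64×3 by 3×28 → 64×28, cost 64·3·28 = 5376
(M3(M4M5)): 37×64 by 64×28 → 37×28, cost 37·64·28 = 66304; cumulative 71680
((M1M2)(M3(M4M5))): 8×37 by 37×28 → 8×28, cost 8·37·28 = 8288; cumulative 81744
Total: 81744 scalar multiplications.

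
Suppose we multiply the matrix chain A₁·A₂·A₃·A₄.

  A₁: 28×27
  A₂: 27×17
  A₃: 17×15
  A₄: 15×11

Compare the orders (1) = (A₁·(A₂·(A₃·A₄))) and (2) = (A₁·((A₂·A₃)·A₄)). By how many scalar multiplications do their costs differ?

3486

Order (1) = (A₁·(A₂·(A₃·A₄))): (A₃·A₄): 17×15 by 15×11 → 17×11, cost 17·15·11 = 2805; (A₂·(A₃·A₄)): 27×17 by 17×11 → 27×11, cost 27·17·11 = 5049; cumulative 7854; (A₁·(A₂·(A₃·A₄))): 28×27 by 27×11 → 28×11, cost 28·27·11 = 8316; cumulative 16170. Total 16170.
Order (2) = (A₁·((A₂·A₃)·A₄)): (A₂·A₃): 27×17 by 17×15 → 27×15, cost 27·17·15 = 6885; ((A₂·A₃)·A₄): 27×15 by 15×11 → 27×11, cost 27·15·11 = 4455; cumulative 11340; (A₁·((A₂·A₃)·A₄)): 28×27 by 27×11 → 28×11, cost 28·27·11 = 8316; cumulative 19656. Total 19656.
Difference: |16170 − 19656| = 3486.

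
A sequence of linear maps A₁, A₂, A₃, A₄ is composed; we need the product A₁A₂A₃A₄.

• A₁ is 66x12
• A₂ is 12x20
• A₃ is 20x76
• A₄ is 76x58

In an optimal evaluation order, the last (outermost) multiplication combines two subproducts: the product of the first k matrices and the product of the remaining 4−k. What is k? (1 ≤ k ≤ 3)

1

Adjacent pairs: A₁A₂ = 66·12·20 = 15840; A₂A₃ = 12·20·76 = 18240; A₃A₄ = 20·76·58 = 88160.
Length 3: A₁..A₃: k=1: 0+18240+66·12·76=78432; k=2: 15840+0+66·20·76=116160 → min 78432 | A₂..A₄: k=2: 0+88160+12·20·58=102080; k=3: 18240+0+12·76·58=71136 → min 71136.
Top-level splits: k=1: (A₁..A₁)·(A₂..A₄) → 0+71136+66·12·58 = 117072; k=2: (A₁..A₂)·(A₃..A₄) → 15840+88160+66·20·58 = 180560; k=3: (A₁..A₃)·(A₄..A₄) → 78432+0+66·76·58 = 369360.
Best split is after A₁, i.e. k = 1.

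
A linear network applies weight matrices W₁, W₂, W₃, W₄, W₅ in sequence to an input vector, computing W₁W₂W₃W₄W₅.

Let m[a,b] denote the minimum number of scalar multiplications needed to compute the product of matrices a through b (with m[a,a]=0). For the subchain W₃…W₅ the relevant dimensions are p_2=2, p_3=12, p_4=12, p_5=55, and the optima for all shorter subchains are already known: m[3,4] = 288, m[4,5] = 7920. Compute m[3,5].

1608

m[3,5] = min over k∈[3,4] of m[3,k]+m[k+1,5]+p_{2}·p_k·p_{5}.
k=3: 0 + 7920 + 2·12·55 = 9240; k=4: 288 + 0 + 2·12·55 = 1608.
Minimum: 1608 at k=4.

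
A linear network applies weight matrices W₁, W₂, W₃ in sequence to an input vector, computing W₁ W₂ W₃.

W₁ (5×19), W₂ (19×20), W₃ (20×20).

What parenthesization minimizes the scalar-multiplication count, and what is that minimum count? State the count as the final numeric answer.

(W₁ (W₂ W₃)): cost 9500.
((W₁ W₂) W₃): cost 3900.
Optimal: ((W₁ W₂) W₃) with cost 3900.

3900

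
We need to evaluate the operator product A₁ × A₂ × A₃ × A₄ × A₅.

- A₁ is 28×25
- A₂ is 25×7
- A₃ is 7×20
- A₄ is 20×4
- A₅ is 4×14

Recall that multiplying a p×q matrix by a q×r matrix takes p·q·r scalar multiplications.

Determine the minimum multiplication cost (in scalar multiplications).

5628

Adjacent pairs: A₁A₂ = 28·25·7 = 4900; A₂A₃ = 25·7·20 = 3500; A₃A₄ = 7·20·4 = 560; A₄A₅ = 20·4·14 = 1120.
Length 3: A₁..A₃: k=1: 0+3500+28·25·20=17500; k=2: 4900+0+28·7·20=8820 → min 8820 | A₂..A₄: k=2: 0+560+25·7·4=1260; k=3: 3500+0+25·20·4=5500 → min 1260 | A₃..A₅: k=3: 0+1120+7·20·14=3080; k=4: 560+0+7·4·14=952 → min 952.
Length 4: A₁..A₄: k=1: 0+1260+28·25·4=4060; k=2: 4900+560+28·7·4=6244; k=3: 8820+0+28·20·4=11060 → min 4060 | A₂..A₅: k=2: 0+952+25·7·14=3402; k=3: 3500+1120+25·20·14=11620; k=4: 1260+0+25·4·14=2660 → min 2660.
Length 5: A₁..A₅: k=1: 0+2660+28·25·14=12460; k=2: 4900+952+28·7·14=8596; k=3: 8820+1120+28·20·14=17780; k=4: 4060+0+28·4·14=5628 → min 5628.
Optimal order: ((A₁ × (A₂ × (A₃ × A₄))) × A₅) with cost 5628.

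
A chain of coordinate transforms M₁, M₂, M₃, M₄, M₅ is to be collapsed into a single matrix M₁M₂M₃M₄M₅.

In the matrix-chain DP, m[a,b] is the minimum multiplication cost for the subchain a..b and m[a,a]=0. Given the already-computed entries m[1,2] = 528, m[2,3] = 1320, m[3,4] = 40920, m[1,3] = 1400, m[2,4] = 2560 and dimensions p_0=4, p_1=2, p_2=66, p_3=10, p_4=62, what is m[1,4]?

m[1,4] = min over k∈[1,3] of m[1,k]+m[k+1,4]+p_{0}·p_k·p_{4}.
k=1: 0 + 2560 + 4·2·62 = 3056; k=2: 528 + 40920 + 4·66·62 = 57816; k=3: 1400 + 0 + 4·10·62 = 3880.
Minimum: 3056 at k=1.

3056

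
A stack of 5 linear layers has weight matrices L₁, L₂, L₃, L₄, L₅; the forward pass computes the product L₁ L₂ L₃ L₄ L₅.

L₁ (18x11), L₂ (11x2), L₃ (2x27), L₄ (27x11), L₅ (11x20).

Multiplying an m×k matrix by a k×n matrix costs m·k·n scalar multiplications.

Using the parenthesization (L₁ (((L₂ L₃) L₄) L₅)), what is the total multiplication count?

10241

(L₂ L₃): 11×2 by 2×27 → 11×27, cost 11·2·27 = 594
((L₂ L₃) L₄): 11×27 by 27×11 → 11×11, cost 11·27·11 = 3267; cumulative 3861
(((L₂ L₃) L₄) L₅): 11×11 by 11×20 → 11×20, cost 11·11·20 = 2420; cumulative 6281
(L₁ (((L₂ L₃) L₄) L₅)): 18×11 by 11×20 → 18×20, cost 18·11·20 = 3960; cumulative 10241
Total: 10241 scalar multiplications.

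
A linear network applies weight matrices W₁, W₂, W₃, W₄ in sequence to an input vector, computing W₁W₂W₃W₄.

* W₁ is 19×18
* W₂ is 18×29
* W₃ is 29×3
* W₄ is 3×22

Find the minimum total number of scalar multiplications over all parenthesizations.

3846

Adjacent pairs: W₁W₂ = 19·18·29 = 9918; W₂W₃ = 18·29·3 = 1566; W₃W₄ = 29·3·22 = 1914.
Length 3: W₁..W₃: k=1: 0+1566+19·18·3=2592; k=2: 9918+0+19·29·3=11571 → min 2592 | W₂..W₄: k=2: 0+1914+18·29·22=13398; k=3: 1566+0+18·3·22=2754 → min 2754.
Length 4: W₁..W₄: k=1: 0+2754+19·18·22=10278; k=2: 9918+1914+19·29·22=23954; k=3: 2592+0+19·3·22=3846 → min 3846.
Optimal order: ((W₁(W₂W₃))W₄) with cost 3846.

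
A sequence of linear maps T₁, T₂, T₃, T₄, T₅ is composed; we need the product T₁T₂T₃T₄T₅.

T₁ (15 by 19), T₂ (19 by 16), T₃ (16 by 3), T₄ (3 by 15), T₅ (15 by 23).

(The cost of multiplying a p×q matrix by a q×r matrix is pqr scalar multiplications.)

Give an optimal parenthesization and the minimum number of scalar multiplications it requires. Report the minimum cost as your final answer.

3837

Adjacent pairs: T₁T₂ = 15·19·16 = 4560; T₂T₃ = 19·16·3 = 912; T₃T₄ = 16·3·15 = 720; T₄T₅ = 3·15·23 = 1035.
Length 3: T₁..T₃: k=1: 0+912+15·19·3=1767; k=2: 4560+0+15·16·3=5280 → min 1767 | T₂..T₄: k=2: 0+720+19·16·15=5280; k=3: 912+0+19·3·15=1767 → min 1767 | T₃..T₅: k=3: 0+1035+16·3·23=2139; k=4: 720+0+16·15·23=6240 → min 2139.
Length 4: T₁..T₄: k=1: 0+1767+15·19·15=6042; k=2: 4560+720+15·16·15=8880; k=3: 1767+0+15·3·15=2442 → min 2442 | T₂..T₅: k=2: 0+2139+19·16·23=9131; k=3: 912+1035+19·3·23=3258; k=4: 1767+0+19·15·23=8322 → min 3258.
Length 5: T₁..T₅: k=1: 0+3258+15·19·23=9813; k=2: 4560+2139+15·16·23=12219; k=3: 1767+1035+15·3·23=3837; k=4: 2442+0+15·15·23=7617 → min 3837.
Optimal parenthesization: ((T₁(T₂T₃))(T₄T₅)) with cost 3837.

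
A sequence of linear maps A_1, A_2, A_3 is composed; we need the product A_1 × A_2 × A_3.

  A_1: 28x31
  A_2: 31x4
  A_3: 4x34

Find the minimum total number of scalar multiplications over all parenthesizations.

7280

Order (A_1 × (A_2 × A_3)): (A_2 × A_3): 31×4 by 4×34 → 31×34, cost 31·4·34 = 4216; (A_1 × (A_2 × A_3)): 28×31 by 31×34 → 28×34, cost 28·31·34 = 29512; cumulative 33728. Total 33728.
Order ((A_1 × A_2) × A_3): (A_1 × A_2): 28×31 by 31×4 → 28×4, cost 28·31·4 = 3472; ((A_1 × A_2) × A_3): 28×4 by 4×34 → 28×34, cost 28·4·34 = 3808; cumulative 7280. Total 7280.
Minimum: 7280.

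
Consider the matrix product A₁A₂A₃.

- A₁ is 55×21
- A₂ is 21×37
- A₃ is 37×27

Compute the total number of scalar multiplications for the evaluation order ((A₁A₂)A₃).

(A₁A₂): 55×21 by 21×37 → 55×37, cost 55·21·37 = 42735
((A₁A₂)A₃): 55×37 by 37×27 → 55×27, cost 55·37·27 = 54945; cumulative 97680
Total: 97680 scalar multiplications.

97680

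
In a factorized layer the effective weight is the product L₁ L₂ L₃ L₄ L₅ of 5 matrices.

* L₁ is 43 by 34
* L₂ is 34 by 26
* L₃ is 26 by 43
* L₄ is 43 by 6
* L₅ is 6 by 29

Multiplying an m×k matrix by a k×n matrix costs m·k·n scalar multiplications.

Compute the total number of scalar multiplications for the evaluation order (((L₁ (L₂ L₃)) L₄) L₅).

(L₂ L₃): 34×26 by 26×43 → 34×43, cost 34·26·43 = 38012
(L₁ (L₂ L₃)): 43×34 by 34×43 → 43×43, cost 43·34·43 = 62866; cumulative 100878
((L₁ (L₂ L₃)) L₄): 43×43 by 43×6 → 43×6, cost 43·43·6 = 11094; cumulative 111972
(((L₁ (L₂ L₃)) L₄) L₅): 43×6 by 6×29 → 43×29, cost 43·6·29 = 7482; cumulative 119454
Total: 119454 scalar multiplications.

119454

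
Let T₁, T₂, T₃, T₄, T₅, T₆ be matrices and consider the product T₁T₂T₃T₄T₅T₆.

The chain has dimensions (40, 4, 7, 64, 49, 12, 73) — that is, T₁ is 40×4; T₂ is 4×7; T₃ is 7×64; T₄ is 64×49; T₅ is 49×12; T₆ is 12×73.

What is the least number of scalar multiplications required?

31872

Adjacent pairs: T₁T₂ = 40·4·7 = 1120; T₂T₃ = 4·7·64 = 1792; T₃T₄ = 7·64·49 = 21952; T₄T₅ = 64·49·12 = 37632; T₅T₆ = 49·12·73 = 42924.
Length 3: T₁..T₃: k=1: 0+1792+40·4·64=12032; k=2: 1120+0+40·7·64=19040 → min 12032 | T₂..T₄: k=2: 0+21952+4·7·49=23324; k=3: 1792+0+4·64·49=14336 → min 14336 | T₃..T₅: k=3: 0+37632+7·64·12=43008; k=4: 21952+0+7·49·12=26068 → min 26068 | T₄..T₆: k=4: 0+42924+64·49·73=271852; k=5: 37632+0+64·12·73=93696 → min 93696.
Length 4: T₁..T₄: k=1: 0+14336+40·4·49=22176; k=2: 1120+21952+40·7·49=36792; k=3: 12032+0+40·64·49=137472 → min 22176 | T₂..T₅: k=2: 0+26068+4·7·12=26404; k=3: 1792+37632+4·64·12=42496; k=4: 14336+0+4·49·12=16688 → min 16688 | T₃..T₆: k=3: 0+93696+7·64·73=126400; k=4: 21952+42924+7·49·73=89915; k=5: 26068+0+7·12·73=32200 → min 32200.
Length 5: T₁..T₅: k=1: 0+16688+40·4·12=18608; k=2: 1120+26068+40·7·12=30548; k=3: 12032+37632+40·64·12=80384; k=4: 22176+0+40·49·12=45696 → min 18608 | T₂..T₆: k=2: 0+32200+4·7·73=34244; k=3: 1792+93696+4·64·73=114176; k=4: 14336+42924+4·49·73=71568; k=5: 16688+0+4·12·73=20192 → min 20192.
Length 6: T₁..T₆: k=1: 0+20192+40·4·73=31872; k=2: 1120+32200+40·7·73=53760; k=3: 12032+93696+40·64·73=292608; k=4: 22176+42924+40·49·73=208180; k=5: 18608+0+40·12·73=53648 → min 31872.
Optimal order: (T₁((((T₂T₃)T₄)T₅)T₆)) with cost 31872.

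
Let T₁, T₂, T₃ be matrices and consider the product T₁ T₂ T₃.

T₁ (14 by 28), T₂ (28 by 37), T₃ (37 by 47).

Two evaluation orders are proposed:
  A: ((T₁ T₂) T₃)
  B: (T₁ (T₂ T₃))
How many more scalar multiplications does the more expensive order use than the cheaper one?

Order A = ((T₁ T₂) T₃): (T₁ T₂): 14×28 by 28×37 → 14×37, cost 14·28·37 = 14504; ((T₁ T₂) T₃): 14×37 by 37×47 → 14×47, cost 14·37·47 = 24346; cumulative 38850. Total 38850.
Order B = (T₁ (T₂ T₃)): (T₂ T₃): 28×37 by 37×47 → 28×47, cost 28·37·47 = 48692; (T₁ (T₂ T₃)): 14×28 by 28×47 → 14×47, cost 14·28·47 = 18424; cumulative 67116. Total 67116.
Difference: |38850 − 67116| = 28266.

28266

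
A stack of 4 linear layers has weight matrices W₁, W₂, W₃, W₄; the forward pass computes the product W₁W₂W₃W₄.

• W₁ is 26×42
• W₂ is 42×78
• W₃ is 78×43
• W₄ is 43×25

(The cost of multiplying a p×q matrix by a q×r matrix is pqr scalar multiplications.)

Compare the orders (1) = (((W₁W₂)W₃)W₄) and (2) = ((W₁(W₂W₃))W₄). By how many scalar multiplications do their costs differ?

Order (1) = (((W₁W₂)W₃)W₄): (W₁W₂): 26×42 by 42×78 → 26×78, cost 26·42·78 = 85176; ((W₁W₂)W₃): 26×78 by 78×43 → 26×43, cost 26·78·43 = 87204; cumulative 172380; (((W₁W₂)W₃)W₄): 26×43 by 43×25 → 26×25, cost 26·43·25 = 27950; cumulative 200330. Total 200330.
Order (2) = ((W₁(W₂W₃))W₄): (W₂W₃): 42×78 by 78×43 → 42×43, cost 42·78·43 = 140868; (W₁(W₂W₃)): 26×42 by 42×43 → 26×43, cost 26·42·43 = 46956; cumulative 187824; ((W₁(W₂W₃))W₄): 26×43 by 43×25 → 26×25, cost 26·43·25 = 27950; cumulative 215774. Total 215774.
Difference: |200330 − 215774| = 15444.

15444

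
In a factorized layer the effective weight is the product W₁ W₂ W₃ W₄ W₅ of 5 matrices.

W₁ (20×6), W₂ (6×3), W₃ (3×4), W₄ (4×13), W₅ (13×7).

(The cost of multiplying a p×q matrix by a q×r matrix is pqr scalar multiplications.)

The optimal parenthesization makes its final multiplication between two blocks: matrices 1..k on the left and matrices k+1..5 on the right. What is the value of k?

2

Adjacent pairs: W₁W₂ = 20·6·3 = 360; W₂W₃ = 6·3·4 = 72; W₃W₄ = 3·4·13 = 156; W₄W₅ = 4·13·7 = 364.
Length 3: W₁..W₃: k=1: 0+72+20·6·4=552; k=2: 360+0+20·3·4=600 → min 552 | W₂..W₄: k=2: 0+156+6·3·13=390; k=3: 72+0+6·4·13=384 → min 384 | W₃..W₅: k=3: 0+364+3·4·7=448; k=4: 156+0+3·13·7=429 → min 429.
Length 4: W₁..W₄: k=1: 0+384+20·6·13=1944; k=2: 360+156+20·3·13=1296; k=3: 552+0+20·4·13=1592 → min 1296 | W₂..W₅: k=2: 0+429+6·3·7=555; k=3: 72+364+6·4·7=604; k=4: 384+0+6·13·7=930 → min 555.
Top-level splits: k=1: (W₁..W₁)·(W₂..W₅) → 0+555+20·6·7 = 1395; k=2: (W₁..W₂)·(W₃..W₅) → 360+429+20·3·7 = 1209; k=3: (W₁..W₃)·(W₄..W₅) → 552+364+20·4·7 = 1476; k=4: (W₁..W₄)·(W₅..W₅) → 1296+0+20·13·7 = 3116.
Best split is after W₂, i.e. k = 2.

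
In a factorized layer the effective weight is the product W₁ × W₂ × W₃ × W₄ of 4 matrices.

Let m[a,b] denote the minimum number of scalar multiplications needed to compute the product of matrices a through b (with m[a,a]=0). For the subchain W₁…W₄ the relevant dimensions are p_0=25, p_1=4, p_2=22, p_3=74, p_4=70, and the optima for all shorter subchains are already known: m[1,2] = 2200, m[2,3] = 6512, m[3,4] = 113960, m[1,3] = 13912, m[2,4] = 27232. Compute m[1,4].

34232

m[1,4] = min over k∈[1,3] of m[1,k]+m[k+1,4]+p_{0}·p_k·p_{4}.
k=1: 0 + 27232 + 25·4·70 = 34232; k=2: 2200 + 113960 + 25·22·70 = 154660; k=3: 13912 + 0 + 25·74·70 = 143412.
Minimum: 34232 at k=1.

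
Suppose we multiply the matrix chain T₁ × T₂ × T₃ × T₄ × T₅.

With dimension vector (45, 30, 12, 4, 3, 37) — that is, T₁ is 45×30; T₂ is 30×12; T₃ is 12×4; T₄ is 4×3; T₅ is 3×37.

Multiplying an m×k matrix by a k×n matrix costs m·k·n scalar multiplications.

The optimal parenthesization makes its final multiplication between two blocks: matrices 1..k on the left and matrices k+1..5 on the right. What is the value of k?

Adjacent pairs: T₁T₂ = 45·30·12 = 16200; T₂T₃ = 30·12·4 = 1440; T₃T₄ = 12·4·3 = 144; T₄T₅ = 4·3·37 = 444.
Length 3: T₁..T₃: k=1: 0+1440+45·30·4=6840; k=2: 16200+0+45·12·4=18360 → min 6840 | T₂..T₄: k=2: 0+144+30·12·3=1224; k=3: 1440+0+30·4·3=1800 → min 1224 | T₃..T₅: k=3: 0+444+12·4·37=2220; k=4: 144+0+12·3·37=1476 → min 1476.
Length 4: T₁..T₄: k=1: 0+1224+45·30·3=5274; k=2: 16200+144+45·12·3=17964; k=3: 6840+0+45·4·3=7380 → min 5274 | T₂..T₅: k=2: 0+1476+30·12·37=14796; k=3: 1440+444+30·4·37=6324; k=4: 1224+0+30·3·37=4554 → min 4554.
Top-level splits: k=1: (T₁..T₁)·(T₂..T₅) → 0+4554+45·30·37 = 54504; k=2: (T₁..T₂)·(T₃..T₅) → 16200+1476+45·12·37 = 37656; k=3: (T₁..T₃)·(T₄..T₅) → 6840+444+45·4·37 = 13944; k=4: (T₁..T₄)·(T₅..T₅) → 5274+0+45·3·37 = 10269.
Best split is after T₄, i.e. k = 4.

4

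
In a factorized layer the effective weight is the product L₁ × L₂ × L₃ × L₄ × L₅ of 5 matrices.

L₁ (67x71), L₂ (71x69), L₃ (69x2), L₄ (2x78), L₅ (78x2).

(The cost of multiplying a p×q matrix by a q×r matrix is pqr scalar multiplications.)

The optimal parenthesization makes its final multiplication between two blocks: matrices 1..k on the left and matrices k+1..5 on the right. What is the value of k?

3

Adjacent pairs: L₁L₂ = 67·71·69 = 328233; L₂L₃ = 71·69·2 = 9798; L₃L₄ = 69·2·78 = 10764; L₄L₅ = 2·78·2 = 312.
Length 3: L₁..L₃: k=1: 0+9798+67·71·2=19312; k=2: 328233+0+67·69·2=337479 → min 19312 | L₂..L₄: k=2: 0+10764+71·69·78=392886; k=3: 9798+0+71·2·78=20874 → min 20874 | L₃..L₅: k=3: 0+312+69·2·2=588; k=4: 10764+0+69·78·2=21528 → min 588.
Length 4: L₁..L₄: k=1: 0+20874+67·71·78=391920; k=2: 328233+10764+67·69·78=699591; k=3: 19312+0+67·2·78=29764 → min 29764 | L₂..L₅: k=2: 0+588+71·69·2=10386; k=3: 9798+312+71·2·2=10394; k=4: 20874+0+71·78·2=31950 → min 10386.
Top-level splits: k=1: (L₁..L₁)·(L₂..L₅) → 0+10386+67·71·2 = 19900; k=2: (L₁..L₂)·(L₃..L₅) → 328233+588+67·69·2 = 338067; k=3: (L₁..L₃)·(L₄..L₅) → 19312+312+67·2·2 = 19892; k=4: (L₁..L₄)·(L₅..L₅) → 29764+0+67·78·2 = 40216.
Best split is after L₃, i.e. k = 3.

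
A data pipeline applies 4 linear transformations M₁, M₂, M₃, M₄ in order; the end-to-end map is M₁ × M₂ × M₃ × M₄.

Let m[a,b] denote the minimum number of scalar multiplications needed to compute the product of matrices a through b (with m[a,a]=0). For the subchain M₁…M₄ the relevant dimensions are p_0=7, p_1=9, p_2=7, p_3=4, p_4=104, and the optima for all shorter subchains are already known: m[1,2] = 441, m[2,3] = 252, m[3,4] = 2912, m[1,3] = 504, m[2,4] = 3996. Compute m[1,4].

3416

m[1,4] = min over k∈[1,3] of m[1,k]+m[k+1,4]+p_{0}·p_k·p_{4}.
k=1: 0 + 3996 + 7·9·104 = 10548; k=2: 441 + 2912 + 7·7·104 = 8449; k=3: 504 + 0 + 7·4·104 = 3416.
Minimum: 3416 at k=3.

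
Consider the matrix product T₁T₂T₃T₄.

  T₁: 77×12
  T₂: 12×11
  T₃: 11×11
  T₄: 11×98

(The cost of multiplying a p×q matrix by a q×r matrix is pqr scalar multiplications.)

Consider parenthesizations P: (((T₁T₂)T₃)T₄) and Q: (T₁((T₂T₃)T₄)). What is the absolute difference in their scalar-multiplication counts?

Order P = (((T₁T₂)T₃)T₄): (T₁T₂): 77×12 by 12×11 → 77×11, cost 77·12·11 = 10164; ((T₁T₂)T₃): 77×11 by 11×11 → 77×11, cost 77·11·11 = 9317; cumulative 19481; (((T₁T₂)T₃)T₄): 77×11 by 11×98 → 77×98, cost 77·11·98 = 83006; cumulative 102487. Total 102487.
Order Q = (T₁((T₂T₃)T₄)): (T₂T₃): 12×11 by 11×11 → 12×11, cost 12·11·11 = 1452; ((T₂T₃)T₄): 12×11 by 11×98 → 12×98, cost 12·11·98 = 12936; cumulative 14388; (T₁((T₂T₃)T₄)): 77×12 by 12×98 → 77×98, cost 77·12·98 = 90552; cumulative 104940. Total 104940.
Difference: |102487 − 104940| = 2453.

2453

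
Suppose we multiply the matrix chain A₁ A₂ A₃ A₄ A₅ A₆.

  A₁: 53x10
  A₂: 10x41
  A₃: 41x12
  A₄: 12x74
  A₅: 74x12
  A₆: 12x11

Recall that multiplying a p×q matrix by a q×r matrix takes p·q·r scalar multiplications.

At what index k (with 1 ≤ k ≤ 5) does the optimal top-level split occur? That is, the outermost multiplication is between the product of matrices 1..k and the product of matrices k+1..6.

Adjacent pairs: A₁A₂ = 53·10·41 = 21730; A₂A₃ = 10·41·12 = 4920; A₃A₄ = 41·12·74 = 36408; A₄A₅ = 12·74·12 = 10656; A₅A₆ = 74·12·11 = 9768.
Length 3: A₁..A₃: k=1: 0+4920+53·10·12=11280; k=2: 21730+0+53·41·12=47806 → min 11280 | A₂..A₄: k=2: 0+36408+10·41·74=66748; k=3: 4920+0+10·12·74=13800 → min 13800 | A₃..A₅: k=3: 0+10656+41·12·12=16560; k=4: 36408+0+41·74·12=72816 → min 16560 | A₄..A₆: k=4: 0+9768+12·74·11=19536; k=5: 10656+0+12·12·11=12240 → min 12240.
Length 4: A₁..A₄: k=1: 0+13800+53·10·74=53020; k=2: 21730+36408+53·41·74=218940; k=3: 11280+0+53·12·74=58344 → min 53020 | A₂..A₅: k=2: 0+16560+10·41·12=21480; k=3: 4920+10656+10·12·12=17016; k=4: 13800+0+10·74·12=22680 → min 17016 | A₃..A₆: k=3: 0+12240+41·12·11=17652; k=4: 36408+9768+41·74·11=79550; k=5: 16560+0+41·12·11=21972 → min 17652.
Length 5: A₁..A₅: k=1: 0+17016+53·10·12=23376; k=2: 21730+16560+53·41·12=64366; k=3: 11280+10656+53·12·12=29568; k=4: 53020+0+53·74·12=100084 → min 23376 | A₂..A₆: k=2: 0+17652+10·41·11=22162; k=3: 4920+12240+10·12·11=18480; k=4: 13800+9768+10·74·11=31708; k=5: 17016+0+10·12·11=18336 → min 18336.
Top-level splits: k=1: (A₁..A₁)·(A₂..A₆) → 0+18336+53·10·11 = 24166; k=2: (A₁..A₂)·(A₃..A₆) → 21730+17652+53·41·11 = 63285; k=3: (A₁..A₃)·(A₄..A₆) → 11280+12240+53·12·11 = 30516; k=4: (A₁..A₄)·(A₅..A₆) → 53020+9768+53·74·11 = 105930; k=5: (A₁..A₅)·(A₆..A₆) → 23376+0+53·12·11 = 30372.
Best split is after A₁, i.e. k = 1.

1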